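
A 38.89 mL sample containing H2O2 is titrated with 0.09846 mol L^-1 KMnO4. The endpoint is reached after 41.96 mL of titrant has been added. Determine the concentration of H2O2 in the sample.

0.266 M

n(KMnO4) = 0.09846 x 0.04196 = 0.004131 mol.
From the balanced equation, 2 mol KMnO4 reacts with 5 mol H2O2, so n(H2O2) = 0.004131 x 5/2 = 0.01033 mol.
[H2O2] = 0.01033 / 0.03889 L = 0.266 M.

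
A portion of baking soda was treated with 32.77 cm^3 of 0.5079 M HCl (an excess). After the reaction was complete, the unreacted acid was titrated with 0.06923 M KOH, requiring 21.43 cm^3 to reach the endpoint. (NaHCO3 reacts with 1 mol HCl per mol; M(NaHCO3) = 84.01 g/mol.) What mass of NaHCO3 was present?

1.27 g

Total n(HCl) added = 0.5079 x 0.03277 = 0.01664 mol.
n(KOH) used = 0.06923 x 0.02143 = 0.001484 mol, which equals the excess n(HCl).
So n(HCl) consumed by the sample = 0.01664 - 0.001484 = 0.01516 mol.
n(NaHCO3) = 0.01516 / 1 = 0.01516 mol.
mass = 0.01516 mol x 84.01 g/mol = 1.27 g.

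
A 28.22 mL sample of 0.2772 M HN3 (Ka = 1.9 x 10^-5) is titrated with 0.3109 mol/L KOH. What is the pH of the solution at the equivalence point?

8.94

n(HN3) = 0.2772 x 0.02822 = 0.007823 mol; V(KOH) at equivalence = 0.007823/0.3109 = 0.02516 L.
At equivalence all the acid is converted to N3-; total volume = 0.02822 + 0.02516 = 0.05338 L, so [N3-] = 0.007823/0.05338 = 0.1465 M.
Kb = Kw/Ka = 1.0e-14 / 1.9 x 10^-5 = 5.26e-10.
[OH^-] = sqrt(Kb x [N3-]) = sqrt(5.26e-10 x 0.1465) = 8.78e-6 M.
pOH = 5.06, so pH = 14.00 - 5.06 = 8.94.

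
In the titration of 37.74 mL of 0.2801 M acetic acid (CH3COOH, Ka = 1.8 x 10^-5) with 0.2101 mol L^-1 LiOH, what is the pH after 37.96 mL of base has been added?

Initial n(CH3COOH) = 0.2801 x 0.03774 = 0.01057 mol.
n(LiOH) added = 0.2101 x 0.03796 = 0.007975 mol, converting that many moles of CH3COOH to CH3COO-.
Remaining n(CH3COOH) = 0.002596 mol; n(CH3COO-) = 0.007975 mol.
By Henderson-Hasselbalch, pH = pKa + log([A^-]/[HA]) = 4.74 + log(0.007975/0.002596) = 4.74 + (+0.49) = 5.23.

5.23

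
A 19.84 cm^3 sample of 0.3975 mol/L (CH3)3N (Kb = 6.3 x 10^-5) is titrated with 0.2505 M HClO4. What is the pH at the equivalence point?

n((CH3)3N) = 0.3975 x 0.01984 = 0.007886 mol; V(HClO4) at equivalence = 0.007886/0.2505 = 0.03148 L.
At equivalence the base is fully converted to (CH3)3NH+; total volume = 0.05132 L, so [(CH3)3NH+] = 0.007886/0.05132 = 0.1537 M.
Ka((CH3)3NH+) = Kw/Kb = 1.0e-14 / 6.3 x 10^-5 = 1.59e-10.
[H^+] = sqrt(Ka x [(CH3)3NH+]) = sqrt(1.59e-10 x 0.1537) = 4.94e-6 M.
pH = -log(4.94e-6) = 5.31.

5.31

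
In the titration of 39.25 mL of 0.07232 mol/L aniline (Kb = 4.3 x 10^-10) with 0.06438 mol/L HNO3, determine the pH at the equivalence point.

3.05

n(C6H5NH2) = 0.07232 x 0.03925 = 0.002839 mol; V(HNO3) at equivalence = 0.002839/0.06438 = 0.04409 L.
At equivalence the base is fully converted to C6H5NH3+; total volume = 0.08334 L, so [C6H5NH3+] = 0.002839/0.08334 = 0.03406 M.
Ka(C6H5NH3+) = Kw/Kb = 1.0e-14 / 4.3 x 10^-10 = 2.33e-5.
[H^+] = sqrt(Ka x [C6H5NH3+]) = sqrt(2.33e-5 x 0.03406) = 0.000890 M.
pH = -log(0.000890) = 3.05.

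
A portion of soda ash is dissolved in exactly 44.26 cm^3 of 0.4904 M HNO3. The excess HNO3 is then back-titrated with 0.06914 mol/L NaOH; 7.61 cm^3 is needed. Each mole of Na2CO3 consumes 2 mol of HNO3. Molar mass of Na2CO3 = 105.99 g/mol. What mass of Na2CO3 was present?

1.12 g

Total n(HNO3) added = 0.4904 x 0.04426 = 0.02171 mol.
n(NaOH) used = 0.06914 x 0.007610 = 0.0005262 mol, which equals the excess n(HNO3).
So n(HNO3) consumed by the sample = 0.02171 - 0.0005262 = 0.02118 mol.
n(Na2CO3) = 0.02118 / 2 = 0.01059 mol.
mass = 0.01059 mol x 105.99 g/mol = 1.12 g.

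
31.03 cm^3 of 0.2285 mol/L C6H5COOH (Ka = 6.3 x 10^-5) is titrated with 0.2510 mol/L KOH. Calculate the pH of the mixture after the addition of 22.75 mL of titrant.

Initial n(C6H5COOH) = 0.2285 x 0.03103 = 0.007090 mol.
n(KOH) added = 0.2510 x 0.02275 = 0.005710 mol, converting that many moles of C6H5COOH to C6H5COO-.
Remaining n(C6H5COOH) = 0.001380 mol; n(C6H5COO-) = 0.005710 mol.
By Henderson-Hasselbalch, pH = pKa + log([A^-]/[HA]) = 4.20 + log(0.005710/0.001380) = 4.20 + (+0.62) = 4.82.

4.82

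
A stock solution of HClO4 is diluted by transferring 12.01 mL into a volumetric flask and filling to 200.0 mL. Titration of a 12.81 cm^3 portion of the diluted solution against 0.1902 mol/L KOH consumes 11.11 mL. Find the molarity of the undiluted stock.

n(KOH) = 0.1902 x 0.01111 = 0.002113 mol.
n(HClO4) in the aliquot = 0.002113 mol.
[diluted HClO4] = 0.002113 / 0.01281 = 0.1650 M.
Dilution factor = 200.0/12.01 = 16.65, so [stock] = 0.1650 x 16.65 = 2.75 M.

2.75 M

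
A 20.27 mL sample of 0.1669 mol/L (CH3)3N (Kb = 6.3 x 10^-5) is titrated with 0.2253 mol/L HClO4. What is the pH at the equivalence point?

5.41

n((CH3)3N) = 0.1669 x 0.02027 = 0.003383 mol; V(HClO4) at equivalence = 0.003383/0.2253 = 0.01502 L.
At equivalence the base is fully converted to (CH3)3NH+; total volume = 0.03529 L, so [(CH3)3NH+] = 0.003383/0.03529 = 0.09588 M.
Ka((CH3)3NH+) = Kw/Kb = 1.0e-14 / 6.3 x 10^-5 = 1.59e-10.
[H^+] = sqrt(Ka x [(CH3)3NH+]) = sqrt(1.59e-10 x 0.09588) = 3.90e-6 M.
pH = -log(3.90e-6) = 5.41.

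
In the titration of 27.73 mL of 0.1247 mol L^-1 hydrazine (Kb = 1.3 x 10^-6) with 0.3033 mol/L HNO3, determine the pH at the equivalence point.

4.58

n(N2H4) = 0.1247 x 0.02773 = 0.003458 mol; V(HNO3) at equivalence = 0.003458/0.3033 = 0.01140 L.
At equivalence the base is fully converted to N2H5+; total volume = 0.03913 L, so [N2H5+] = 0.003458/0.03913 = 0.08837 M.
Ka(N2H5+) = Kw/Kb = 1.0e-14 / 1.3 x 10^-6 = 7.69e-9.
[H^+] = sqrt(Ka x [N2H5+]) = sqrt(7.69e-9 x 0.08837) = 2.61e-5 M.
pH = -log(2.61e-5) = 4.58.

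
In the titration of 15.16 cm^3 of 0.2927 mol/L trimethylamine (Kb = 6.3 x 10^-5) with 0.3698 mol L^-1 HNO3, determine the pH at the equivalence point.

n((CH3)3N) = 0.2927 x 0.01516 = 0.004437 mol; V(HNO3) at equivalence = 0.004437/0.3698 = 0.01200 L.
At equivalence the base is fully converted to (CH3)3NH+; total volume = 0.02716 L, so [(CH3)3NH+] = 0.004437/0.02716 = 0.1634 M.
Ka((CH3)3NH+) = Kw/Kb = 1.0e-14 / 6.3 x 10^-5 = 1.59e-10.
[H^+] = sqrt(Ka x [(CH3)3NH+]) = sqrt(1.59e-10 x 0.1634) = 5.09e-6 M.
pH = -log(5.09e-6) = 5.29.

5.29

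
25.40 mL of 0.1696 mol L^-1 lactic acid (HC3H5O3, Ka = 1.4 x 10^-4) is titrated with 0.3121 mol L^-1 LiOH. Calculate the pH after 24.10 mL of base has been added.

n(acid) = 0.1696 x 0.02540 = 0.004308 mol; n(LiOH) added = 0.3121 x 0.02410 = 0.007522 mol.
Base is in excess by 0.007522 - 0.004308 = 0.003214 mol in a total volume of 0.04950 L.
[OH^-] = 0.003214/0.04950 = 0.06492 M, so pOH = 1.19 and pH = 14.00 - 1.19 = 12.81.

12.81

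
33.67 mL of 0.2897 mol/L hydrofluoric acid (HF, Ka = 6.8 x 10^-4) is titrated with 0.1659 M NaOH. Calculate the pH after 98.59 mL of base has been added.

12.70

n(acid) = 0.2897 x 0.03367 = 0.009754 mol; n(NaOH) added = 0.1659 x 0.09859 = 0.01636 mol.
Base is in excess by 0.01636 - 0.009754 = 0.006602 mol in a total volume of 0.1323 L.
[OH^-] = 0.006602/0.1323 = 0.04992 M, so pOH = 1.30 and pH = 14.00 - 1.30 = 12.70.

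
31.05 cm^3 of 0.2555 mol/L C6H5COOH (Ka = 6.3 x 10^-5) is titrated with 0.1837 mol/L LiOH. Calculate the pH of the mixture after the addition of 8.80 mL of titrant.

Initial n(C6H5COOH) = 0.2555 x 0.03105 = 0.007933 mol.
n(LiOH) added = 0.1837 x 0.008800 = 0.001617 mol, converting that many moles of C6H5COOH to C6H5COO-.
Remaining n(C6H5COOH) = 0.006317 mol; n(C6H5COO-) = 0.001617 mol.
By Henderson-Hasselbalch, pH = pKa + log([A^-]/[HA]) = 4.20 + log(0.001617/0.006317) = 4.20 + (-0.59) = 3.61.

3.61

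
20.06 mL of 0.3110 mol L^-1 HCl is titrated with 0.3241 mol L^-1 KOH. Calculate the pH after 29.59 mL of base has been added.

n(acid) = 0.3110 x 0.02006 = 0.006239 mol; n(KOH) added = 0.3241 x 0.02959 = 0.009590 mol.
Base is in excess by 0.009590 - 0.006239 = 0.003351 mol in a total volume of 0.04965 L.
[OH^-] = 0.003351/0.04965 = 0.06750 M, so pOH = 1.17 and pH = 14.00 - 1.17 = 12.83.

12.83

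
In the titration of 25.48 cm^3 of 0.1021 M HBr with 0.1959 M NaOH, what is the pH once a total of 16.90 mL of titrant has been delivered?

12.22

n(acid) = 0.1021 x 0.02548 = 0.002602 mol; n(NaOH) added = 0.1959 x 0.01690 = 0.003311 mol.
Base is in excess by 0.003311 - 0.002602 = 0.0007092 mol in a total volume of 0.04238 L.
[OH^-] = 0.0007092/0.04238 = 0.01673 M, so pOH = 1.78 and pH = 14.00 - 1.78 = 12.22.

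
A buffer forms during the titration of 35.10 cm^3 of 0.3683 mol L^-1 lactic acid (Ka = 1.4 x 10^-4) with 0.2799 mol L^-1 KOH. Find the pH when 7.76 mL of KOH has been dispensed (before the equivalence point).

Initial n(HC3H5O3) = 0.3683 x 0.03510 = 0.01293 mol.
n(KOH) added = 0.2799 x 0.007760 = 0.002172 mol, converting that many moles of HC3H5O3 to C3H5O3-.
Remaining n(HC3H5O3) = 0.01076 mol; n(C3H5O3-) = 0.002172 mol.
By Henderson-Hasselbalch, pH = pKa + log([A^-]/[HA]) = 3.85 + log(0.002172/0.01076) = 3.85 + (-0.69) = 3.16.

3.16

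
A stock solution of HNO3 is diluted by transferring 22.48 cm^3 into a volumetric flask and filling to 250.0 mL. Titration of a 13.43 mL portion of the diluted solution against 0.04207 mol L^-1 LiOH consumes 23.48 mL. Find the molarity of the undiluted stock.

n(LiOH) = 0.04207 x 0.02348 = 0.0009878 mol.
n(HNO3) in the aliquot = 0.0009878 mol.
[diluted HNO3] = 0.0009878 / 0.01343 = 0.07355 M.
Dilution factor = 250.0/22.48 = 11.12, so [stock] = 0.07355 x 11.12 = 0.818 M.

0.818 M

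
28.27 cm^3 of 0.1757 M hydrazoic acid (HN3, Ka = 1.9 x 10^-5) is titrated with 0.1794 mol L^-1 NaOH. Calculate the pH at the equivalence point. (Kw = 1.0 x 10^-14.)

8.83

n(HN3) = 0.1757 x 0.02827 = 0.004967 mol; V(NaOH) at equivalence = 0.004967/0.1794 = 0.02769 L.
At equivalence all the acid is converted to N3-; total volume = 0.02827 + 0.02769 = 0.05596 L, so [N3-] = 0.004967/0.05596 = 0.08877 M.
Kb = Kw/Ka = 1.0e-14 / 1.9 x 10^-5 = 5.26e-10.
[OH^-] = sqrt(Kb x [N3-]) = sqrt(5.26e-10 x 0.08877) = 6.84e-6 M.
pOH = 5.17, so pH = 14.00 - 5.17 = 8.83.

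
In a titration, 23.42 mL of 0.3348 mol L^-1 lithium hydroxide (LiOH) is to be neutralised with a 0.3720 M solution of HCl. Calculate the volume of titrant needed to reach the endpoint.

n(LiOH) = 0.3348 mol/L x 0.02342 L = 0.007841 mol.
At equivalence n(HCl) = n(LiOH) = 0.007841 mol.
V(HCl) = 0.007841 / 0.3720 = 0.02108 L = 21.1 mL.

21.1 mL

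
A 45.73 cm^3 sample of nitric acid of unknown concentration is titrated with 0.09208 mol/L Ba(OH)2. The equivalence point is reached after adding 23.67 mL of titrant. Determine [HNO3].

0.0953 M

n(Ba(OH)2) delivered = 0.09208 x 0.02367 = 0.002180 mol.
The reaction is 2 HNO3 + 1 Ba(OH)2, so n(HNO3) = 0.002180 x 2/1 = 0.004359 mol.
[HNO3] = 0.004359 mol / 0.04573 L = 0.0953 M.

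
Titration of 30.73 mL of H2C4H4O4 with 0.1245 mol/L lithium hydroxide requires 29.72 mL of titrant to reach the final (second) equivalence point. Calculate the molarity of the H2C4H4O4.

n(LiOH) = 0.1245 x 0.02972 = 0.003700 mol.
At the final (second) equivalence point, 2 mol OH^- react per mol H2C4H4O4, so n(H2C4H4O4) = 0.003700 / 2 = 0.001850 mol.
[H2C4H4O4] = 0.001850 / 0.03073 L = 0.0602 M.

0.0602 M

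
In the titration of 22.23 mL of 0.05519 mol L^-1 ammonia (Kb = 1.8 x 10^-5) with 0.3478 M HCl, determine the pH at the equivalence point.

5.29

n(NH3) = 0.05519 x 0.02223 = 0.001227 mol; V(HCl) at equivalence = 0.001227/0.3478 = 0.003528 L.
At equivalence the base is fully converted to NH4+; total volume = 0.02576 L, so [NH4+] = 0.001227/0.02576 = 0.04763 M.
Ka(NH4+) = Kw/Kb = 1.0e-14 / 1.8 x 10^-5 = 5.56e-10.
[H^+] = sqrt(Ka x [NH4+]) = sqrt(5.56e-10 x 0.04763) = 5.14e-6 M.
pH = -log(5.14e-6) = 5.29.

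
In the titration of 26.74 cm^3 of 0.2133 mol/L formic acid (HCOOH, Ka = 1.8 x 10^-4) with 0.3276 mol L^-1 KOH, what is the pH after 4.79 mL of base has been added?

3.32

Initial n(HCOOH) = 0.2133 x 0.02674 = 0.005704 mol.
n(KOH) added = 0.3276 x 0.004790 = 0.001569 mol, converting that many moles of HCOOH to HCOO-.
Remaining n(HCOOH) = 0.004134 mol; n(HCOO-) = 0.001569 mol.
By Henderson-Hasselbalch, pH = pKa + log([A^-]/[HA]) = 3.74 + log(0.001569/0.004134) = 3.74 + (-0.42) = 3.32.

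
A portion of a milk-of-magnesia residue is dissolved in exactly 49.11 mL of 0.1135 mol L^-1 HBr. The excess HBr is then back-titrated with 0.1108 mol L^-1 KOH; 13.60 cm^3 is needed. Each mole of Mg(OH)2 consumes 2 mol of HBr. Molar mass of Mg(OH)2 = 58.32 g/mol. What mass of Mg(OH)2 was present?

Total n(HBr) added = 0.1135 x 0.04911 = 0.005574 mol.
n(KOH) used = 0.1108 x 0.01360 = 0.001507 mol, which equals the excess n(HBr).
So n(HBr) consumed by the sample = 0.005574 - 0.001507 = 0.004067 mol.
n(Mg(OH)2) = 0.004067 / 2 = 0.002034 mol.
mass = 0.002034 mol x 58.32 g/mol = 0.119 g.

0.119 g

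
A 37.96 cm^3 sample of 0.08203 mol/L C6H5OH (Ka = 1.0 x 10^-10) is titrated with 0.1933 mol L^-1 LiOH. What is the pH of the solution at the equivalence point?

n(C6H5OH) = 0.08203 x 0.03796 = 0.003114 mol; V(LiOH) at equivalence = 0.003114/0.1933 = 0.01611 L.
At equivalence all the acid is converted to C6H5O-; total volume = 0.03796 + 0.01611 = 0.05407 L, so [C6H5O-] = 0.003114/0.05407 = 0.05759 M.
Kb = Kw/Ka = 1.0e-14 / 1.0 x 10^-10 = 0.000100.
[OH^-] = sqrt(Kb x [C6H5O-]) = sqrt(0.000100 x 0.05759) = 0.00240 M.
pOH = 2.62, so pH = 14.00 - 2.62 = 11.38.

11.38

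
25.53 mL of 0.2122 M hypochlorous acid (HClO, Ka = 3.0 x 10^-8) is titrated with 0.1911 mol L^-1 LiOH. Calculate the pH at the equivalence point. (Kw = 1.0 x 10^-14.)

n(HClO) = 0.2122 x 0.02553 = 0.005417 mol; V(LiOH) at equivalence = 0.005417/0.1911 = 0.02835 L.
At equivalence all the acid is converted to ClO-; total volume = 0.02553 + 0.02835 = 0.05388 L, so [ClO-] = 0.005417/0.05388 = 0.1005 M.
Kb = Kw/Ka = 1.0e-14 / 3.0 x 10^-8 = 3.33e-7.
[OH^-] = sqrt(Kb x [ClO-]) = sqrt(3.33e-7 x 0.1005) = 0.000183 M.
pOH = 3.74, so pH = 14.00 - 3.74 = 10.26.

10.26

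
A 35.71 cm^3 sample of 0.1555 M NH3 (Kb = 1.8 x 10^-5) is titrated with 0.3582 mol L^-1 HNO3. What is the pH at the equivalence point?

n(NH3) = 0.1555 x 0.03571 = 0.005553 mol; V(HNO3) at equivalence = 0.005553/0.3582 = 0.01550 L.
At equivalence the base is fully converted to NH4+; total volume = 0.05121 L, so [NH4+] = 0.005553/0.05121 = 0.1084 M.
Ka(NH4+) = Kw/Kb = 1.0e-14 / 1.8 x 10^-5 = 5.56e-10.
[H^+] = sqrt(Ka x [NH4+]) = sqrt(5.56e-10 x 0.1084) = 7.76e-6 M.
pH = -log(7.76e-6) = 5.11.

5.11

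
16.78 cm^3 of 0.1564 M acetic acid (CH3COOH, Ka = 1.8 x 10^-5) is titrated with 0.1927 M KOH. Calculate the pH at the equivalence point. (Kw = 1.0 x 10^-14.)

n(CH3COOH) = 0.1564 x 0.01678 = 0.002624 mol; V(KOH) at equivalence = 0.002624/0.1927 = 0.01362 L.
At equivalence all the acid is converted to CH3COO-; total volume = 0.01678 + 0.01362 = 0.03040 L, so [CH3COO-] = 0.002624/0.03040 = 0.08633 M.
Kb = Kw/Ka = 1.0e-14 / 1.8 x 10^-5 = 5.56e-10.
[OH^-] = sqrt(Kb x [CH3COO-]) = sqrt(5.56e-10 x 0.08633) = 6.93e-6 M.
pOH = 5.16, so pH = 14.00 - 5.16 = 8.84.

8.84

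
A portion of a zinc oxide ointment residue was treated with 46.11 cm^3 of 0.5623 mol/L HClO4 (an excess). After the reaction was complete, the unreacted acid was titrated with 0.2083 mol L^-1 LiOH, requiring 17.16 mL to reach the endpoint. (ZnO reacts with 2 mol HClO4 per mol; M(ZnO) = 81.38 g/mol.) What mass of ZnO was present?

0.910 g

Total n(HClO4) added = 0.5623 x 0.04611 = 0.02593 mol.
n(LiOH) used = 0.2083 x 0.01716 = 0.003574 mol, which equals the excess n(HClO4).
So n(HClO4) consumed by the sample = 0.02593 - 0.003574 = 0.02235 mol.
n(ZnO) = 0.02235 / 2 = 0.01118 mol.
mass = 0.01118 mol x 81.38 g/mol = 0.910 g.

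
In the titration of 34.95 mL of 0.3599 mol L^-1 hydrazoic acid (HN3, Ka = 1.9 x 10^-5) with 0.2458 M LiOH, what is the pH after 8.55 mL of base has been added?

Initial n(HN3) = 0.3599 x 0.03495 = 0.01258 mol.
n(LiOH) added = 0.2458 x 0.008550 = 0.002102 mol, converting that many moles of HN3 to N3-.
Remaining n(HN3) = 0.01048 mol; n(N3-) = 0.002102 mol.
By Henderson-Hasselbalch, pH = pKa + log([A^-]/[HA]) = 4.72 + log(0.002102/0.01048) = 4.72 + (-0.70) = 4.02.

4.02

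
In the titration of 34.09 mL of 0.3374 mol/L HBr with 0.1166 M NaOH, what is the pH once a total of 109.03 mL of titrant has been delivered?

11.93

n(acid) = 0.3374 x 0.03409 = 0.01150 mol; n(NaOH) added = 0.1166 x 0.1090 = 0.01271 mol.
Base is in excess by 0.01271 - 0.01150 = 0.001211 mol in a total volume of 0.1431 L.
[OH^-] = 0.001211/0.1431 = 0.008461 M, so pOH = 2.07 and pH = 14.00 - 2.07 = 11.93.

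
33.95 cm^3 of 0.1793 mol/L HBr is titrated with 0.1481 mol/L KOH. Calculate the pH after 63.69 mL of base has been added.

n(acid) = 0.1793 x 0.03395 = 0.006087 mol; n(KOH) added = 0.1481 x 0.06369 = 0.009432 mol.
Base is in excess by 0.009432 - 0.006087 = 0.003345 mol in a total volume of 0.09764 L.
[OH^-] = 0.003345/0.09764 = 0.03426 M, so pOH = 1.47 and pH = 14.00 - 1.47 = 12.53.

12.53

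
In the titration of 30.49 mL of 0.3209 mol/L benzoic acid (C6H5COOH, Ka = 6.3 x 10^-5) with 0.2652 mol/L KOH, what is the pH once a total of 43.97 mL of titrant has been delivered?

n(acid) = 0.3209 x 0.03049 = 0.009784 mol; n(KOH) added = 0.2652 x 0.04397 = 0.01166 mol.
Base is in excess by 0.01166 - 0.009784 = 0.001877 mol in a total volume of 0.07446 L.
[OH^-] = 0.001877/0.07446 = 0.02520 M, so pOH = 1.60 and pH = 14.00 - 1.60 = 12.40.

12.40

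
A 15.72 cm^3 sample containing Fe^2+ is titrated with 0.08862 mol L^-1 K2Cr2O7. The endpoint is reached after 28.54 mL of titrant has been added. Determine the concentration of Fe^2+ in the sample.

0.965 M

n(K2Cr2O7) = 0.08862 x 0.02854 = 0.002529 mol.
From the balanced equation, 1 mol K2Cr2O7 reacts with 6 mol Fe^2+, so n(Fe^2+) = 0.002529 x 6/1 = 0.01518 mol.
[Fe^2+] = 0.01518 / 0.01572 L = 0.965 M.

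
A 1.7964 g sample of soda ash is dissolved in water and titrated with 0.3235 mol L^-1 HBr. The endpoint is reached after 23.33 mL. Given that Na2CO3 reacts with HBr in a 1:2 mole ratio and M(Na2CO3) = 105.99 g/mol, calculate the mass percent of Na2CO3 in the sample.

22.3%

n(HBr) = 0.3235 x 0.02333 = 0.007547 mol.
n(Na2CO3) = 0.007547 / 2 = 0.003774 mol.
mass of Na2CO3 = 0.003774 x 105.99 = 0.4000 g.
% purity = 0.4000 / 1.7964 x 100 = 22.3%.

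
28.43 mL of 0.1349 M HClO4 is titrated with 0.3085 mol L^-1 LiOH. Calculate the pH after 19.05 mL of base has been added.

12.63

n(acid) = 0.1349 x 0.02843 = 0.003835 mol; n(LiOH) added = 0.3085 x 0.01905 = 0.005877 mol.
Base is in excess by 0.005877 - 0.003835 = 0.002042 mol in a total volume of 0.04748 L.
[OH^-] = 0.002042/0.04748 = 0.04300 M, so pOH = 1.37 and pH = 14.00 - 1.37 = 12.63.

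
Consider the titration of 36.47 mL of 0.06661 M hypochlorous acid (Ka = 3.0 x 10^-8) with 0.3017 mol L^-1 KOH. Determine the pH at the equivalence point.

10.13

n(HClO) = 0.06661 x 0.03647 = 0.002429 mol; V(KOH) at equivalence = 0.002429/0.3017 = 0.008052 L.
At equivalence all the acid is converted to ClO-; total volume = 0.03647 + 0.008052 = 0.04452 L, so [ClO-] = 0.002429/0.04452 = 0.05456 M.
Kb = Kw/Ka = 1.0e-14 / 3.0 x 10^-8 = 3.33e-7.
[OH^-] = sqrt(Kb x [ClO-]) = sqrt(3.33e-7 x 0.05456) = 0.000135 M.
pOH = 3.87, so pH = 14.00 - 3.87 = 10.13.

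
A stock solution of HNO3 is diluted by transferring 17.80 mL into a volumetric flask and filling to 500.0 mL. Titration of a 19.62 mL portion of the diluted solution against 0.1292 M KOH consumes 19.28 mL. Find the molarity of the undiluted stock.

3.57 M

n(KOH) = 0.1292 x 0.01928 = 0.002491 mol.
n(HNO3) in the aliquot = 0.002491 mol.
[diluted HNO3] = 0.002491 / 0.01962 = 0.1270 M.
Dilution factor = 500.0/17.80 = 28.09, so [stock] = 0.1270 x 28.09 = 3.57 M.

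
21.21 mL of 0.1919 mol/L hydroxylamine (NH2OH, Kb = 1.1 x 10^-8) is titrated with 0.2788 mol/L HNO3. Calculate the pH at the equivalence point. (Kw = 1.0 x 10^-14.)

3.49

n(NH2OH) = 0.1919 x 0.02121 = 0.004070 mol; V(HNO3) at equivalence = 0.004070/0.2788 = 0.01460 L.
At equivalence the base is fully converted to NH3OH+; total volume = 0.03581 L, so [NH3OH+] = 0.004070/0.03581 = 0.1137 M.
Ka(NH3OH+) = Kw/Kb = 1.0e-14 / 1.1 x 10^-8 = 9.09e-7.
[H^+] = sqrt(Ka x [NH3OH+]) = sqrt(9.09e-7 x 0.1137) = 0.000321 M.
pH = -log(0.000321) = 3.49.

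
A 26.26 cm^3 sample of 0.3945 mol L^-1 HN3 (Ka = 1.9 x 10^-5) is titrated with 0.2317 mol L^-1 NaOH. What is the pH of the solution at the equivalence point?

n(HN3) = 0.3945 x 0.02626 = 0.01036 mol; V(NaOH) at equivalence = 0.01036/0.2317 = 0.04471 L.
At equivalence all the acid is converted to N3-; total volume = 0.02626 + 0.04471 = 0.07097 L, so [N3-] = 0.01036/0.07097 = 0.1460 M.
Kb = Kw/Ka = 1.0e-14 / 1.9 x 10^-5 = 5.26e-10.
[OH^-] = sqrt(Kb x [N3-]) = sqrt(5.26e-10 x 0.1460) = 8.77e-6 M.
pOH = 5.06, so pH = 14.00 - 5.06 = 8.94.

8.94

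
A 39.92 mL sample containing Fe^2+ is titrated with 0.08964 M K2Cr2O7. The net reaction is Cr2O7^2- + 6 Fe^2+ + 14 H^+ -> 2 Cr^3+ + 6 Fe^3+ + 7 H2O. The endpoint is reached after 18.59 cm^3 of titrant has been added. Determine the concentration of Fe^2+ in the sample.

n(K2Cr2O7) = 0.08964 x 0.01859 = 0.001666 mol.
From the balanced equation, 1 mol K2Cr2O7 reacts with 6 mol Fe^2+, so n(Fe^2+) = 0.001666 x 6/1 = 0.009998 mol.
[Fe^2+] = 0.009998 / 0.03992 L = 0.250 M.

0.250 M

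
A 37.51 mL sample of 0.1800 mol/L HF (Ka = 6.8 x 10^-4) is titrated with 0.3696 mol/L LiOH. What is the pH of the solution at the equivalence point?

n(HF) = 0.1800 x 0.03751 = 0.006752 mol; V(LiOH) at equivalence = 0.006752/0.3696 = 0.01827 L.
At equivalence all the acid is converted to F-; total volume = 0.03751 + 0.01827 = 0.05578 L, so [F-] = 0.006752/0.05578 = 0.1210 M.
Kb = Kw/Ka = 1.0e-14 / 6.8 x 10^-4 = 1.47e-11.
[OH^-] = sqrt(Kb x [F-]) = sqrt(1.47e-11 x 0.1210) = 1.33e-6 M.
pOH = 5.87, so pH = 14.00 - 5.87 = 8.13.

8.13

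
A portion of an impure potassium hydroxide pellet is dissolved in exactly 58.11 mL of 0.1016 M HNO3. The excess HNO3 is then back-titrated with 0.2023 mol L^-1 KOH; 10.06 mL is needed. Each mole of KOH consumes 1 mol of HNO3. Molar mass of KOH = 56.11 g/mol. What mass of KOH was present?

0.217 g

Total n(HNO3) added = 0.1016 x 0.05811 = 0.005904 mol.
n(KOH) used = 0.2023 x 0.01006 = 0.002035 mol, which equals the excess n(HNO3).
So n(HNO3) consumed by the sample = 0.005904 - 0.002035 = 0.003869 mol.
n(KOH) = 0.003869 / 1 = 0.003869 mol.
mass = 0.003869 mol x 56.11 g/mol = 0.217 g.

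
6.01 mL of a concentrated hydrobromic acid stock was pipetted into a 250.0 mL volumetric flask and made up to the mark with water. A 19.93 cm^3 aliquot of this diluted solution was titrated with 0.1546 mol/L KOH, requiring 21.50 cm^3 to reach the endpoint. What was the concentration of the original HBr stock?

n(KOH) = 0.1546 x 0.02150 = 0.003324 mol.
n(HBr) in the aliquot = 0.003324 mol.
[diluted HBr] = 0.003324 / 0.01993 = 0.1668 M.
Dilution factor = 250.0/6.010 = 41.60, so [stock] = 0.1668 x 41.60 = 6.94 M.

6.94 M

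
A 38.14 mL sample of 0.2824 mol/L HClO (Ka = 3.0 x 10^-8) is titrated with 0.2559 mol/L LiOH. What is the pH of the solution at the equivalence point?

10.33

n(HClO) = 0.2824 x 0.03814 = 0.01077 mol; V(LiOH) at equivalence = 0.01077/0.2559 = 0.04209 L.
At equivalence all the acid is converted to ClO-; total volume = 0.03814 + 0.04209 = 0.08023 L, so [ClO-] = 0.01077/0.08023 = 0.1342 M.
Kb = Kw/Ka = 1.0e-14 / 3.0 x 10^-8 = 3.33e-7.
[OH^-] = sqrt(Kb x [ClO-]) = sqrt(3.33e-7 x 0.1342) = 0.000212 M.
pOH = 3.67, so pH = 14.00 - 3.67 = 10.33.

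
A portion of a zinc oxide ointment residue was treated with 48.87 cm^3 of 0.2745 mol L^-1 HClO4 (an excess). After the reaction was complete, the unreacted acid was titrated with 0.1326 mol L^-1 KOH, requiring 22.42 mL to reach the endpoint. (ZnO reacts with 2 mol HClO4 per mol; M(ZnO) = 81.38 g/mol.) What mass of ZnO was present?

Total n(HClO4) added = 0.2745 x 0.04887 = 0.01341 mol.
n(KOH) used = 0.1326 x 0.02242 = 0.002973 mol, which equals the excess n(HClO4).
So n(HClO4) consumed by the sample = 0.01341 - 0.002973 = 0.01044 mol.
n(ZnO) = 0.01044 / 2 = 0.005221 mol.
mass = 0.005221 mol x 81.38 g/mol = 0.425 g.

0.425 g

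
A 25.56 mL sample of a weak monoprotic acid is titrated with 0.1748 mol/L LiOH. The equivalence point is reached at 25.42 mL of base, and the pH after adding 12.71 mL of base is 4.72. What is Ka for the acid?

12.71 mL is half of the equivalence volume, so this is the half-equivalence point where [HA] = [A^-].
At half-equivalence pH = pKa, so pKa = 4.72.
Ka = 10^(-4.72) = 1.9 x 10^-5.

1.9 x 10^-5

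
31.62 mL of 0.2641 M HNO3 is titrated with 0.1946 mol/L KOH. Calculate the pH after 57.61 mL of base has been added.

n(acid) = 0.2641 x 0.03162 = 0.008351 mol; n(KOH) added = 0.1946 x 0.05761 = 0.01121 mol.
Base is in excess by 0.01121 - 0.008351 = 0.002860 mol in a total volume of 0.08923 L.
[OH^-] = 0.002860/0.08923 = 0.03205 M, so pOH = 1.49 and pH = 14.00 - 1.49 = 12.51.

12.51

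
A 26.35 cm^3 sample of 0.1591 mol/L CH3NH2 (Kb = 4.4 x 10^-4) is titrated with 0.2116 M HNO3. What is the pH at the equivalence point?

5.84

n(CH3NH2) = 0.1591 x 0.02635 = 0.004192 mol; V(HNO3) at equivalence = 0.004192/0.2116 = 0.01981 L.
At equivalence the base is fully converted to CH3NH3+; total volume = 0.04616 L, so [CH3NH3+] = 0.004192/0.04616 = 0.09082 M.
Ka(CH3NH3+) = Kw/Kb = 1.0e-14 / 4.4 x 10^-4 = 2.27e-11.
[H^+] = sqrt(Ka x [CH3NH3+]) = sqrt(2.27e-11 x 0.09082) = 1.44e-6 M.
pH = -log(1.44e-6) = 5.84.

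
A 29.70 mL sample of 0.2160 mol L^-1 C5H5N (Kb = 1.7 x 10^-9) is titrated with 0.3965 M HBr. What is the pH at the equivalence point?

n(C5H5N) = 0.2160 x 0.02970 = 0.006415 mol; V(HBr) at equivalence = 0.006415/0.3965 = 0.01618 L.
At equivalence the base is fully converted to C5H5NH+; total volume = 0.04588 L, so [C5H5NH+] = 0.006415/0.04588 = 0.1398 M.
Ka(C5H5NH+) = Kw/Kb = 1.0e-14 / 1.7 x 10^-9 = 5.88e-6.
[H^+] = sqrt(Ka x [C5H5NH+]) = sqrt(5.88e-6 x 0.1398) = 0.000907 M.
pH = -log(0.000907) = 3.04.

3.04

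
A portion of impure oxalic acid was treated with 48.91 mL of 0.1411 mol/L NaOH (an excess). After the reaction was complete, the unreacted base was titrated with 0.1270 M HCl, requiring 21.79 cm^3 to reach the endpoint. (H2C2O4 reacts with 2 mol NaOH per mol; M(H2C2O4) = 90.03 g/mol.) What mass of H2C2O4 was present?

Total n(NaOH) added = 0.1411 x 0.04891 = 0.006901 mol.
n(HCl) used = 0.1270 x 0.02179 = 0.002767 mol, which equals the excess n(NaOH).
So n(NaOH) consumed by the sample = 0.006901 - 0.002767 = 0.004134 mol.
n(H2C2O4) = 0.004134 / 2 = 0.002067 mol.
mass = 0.002067 mol x 90.03 g/mol = 0.186 g.

0.186 g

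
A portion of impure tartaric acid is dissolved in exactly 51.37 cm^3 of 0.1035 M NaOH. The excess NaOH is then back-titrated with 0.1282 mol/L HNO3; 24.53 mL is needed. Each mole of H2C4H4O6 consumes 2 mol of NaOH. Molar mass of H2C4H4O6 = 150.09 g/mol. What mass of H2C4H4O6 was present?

Total n(NaOH) added = 0.1035 x 0.05137 = 0.005317 mol.
n(HNO3) used = 0.1282 x 0.02453 = 0.003145 mol, which equals the excess n(NaOH).
So n(NaOH) consumed by the sample = 0.005317 - 0.003145 = 0.002172 mol.
n(H2C4H4O6) = 0.002172 / 2 = 0.001086 mol.
mass = 0.001086 mol x 150.09 g/mol = 0.163 g.

0.163 g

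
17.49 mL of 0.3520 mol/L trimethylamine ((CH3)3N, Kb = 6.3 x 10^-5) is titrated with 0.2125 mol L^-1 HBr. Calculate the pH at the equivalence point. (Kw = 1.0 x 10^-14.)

n((CH3)3N) = 0.3520 x 0.01749 = 0.006156 mol; V(HBr) at equivalence = 0.006156/0.2125 = 0.02897 L.
At equivalence the base is fully converted to (CH3)3NH+; total volume = 0.04646 L, so [(CH3)3NH+] = 0.006156/0.04646 = 0.1325 M.
Ka((CH3)3NH+) = Kw/Kb = 1.0e-14 / 6.3 x 10^-5 = 1.59e-10.
[H^+] = sqrt(Ka x [(CH3)3NH+]) = sqrt(1.59e-10 x 0.1325) = 4.59e-6 M.
pH = -log(4.59e-6) = 5.34.

5.34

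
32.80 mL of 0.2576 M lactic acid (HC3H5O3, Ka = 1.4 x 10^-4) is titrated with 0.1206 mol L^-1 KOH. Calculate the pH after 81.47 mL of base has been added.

n(acid) = 0.2576 x 0.03280 = 0.008449 mol; n(KOH) added = 0.1206 x 0.08147 = 0.009825 mol.
Base is in excess by 0.009825 - 0.008449 = 0.001376 mol in a total volume of 0.1143 L.
[OH^-] = 0.001376/0.1143 = 0.01204 M, so pOH = 1.92 and pH = 14.00 - 1.92 = 12.08.

12.08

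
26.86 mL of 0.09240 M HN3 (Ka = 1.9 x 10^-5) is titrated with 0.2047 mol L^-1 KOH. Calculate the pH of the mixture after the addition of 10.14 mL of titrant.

Initial n(HN3) = 0.09240 x 0.02686 = 0.002482 mol.
n(KOH) added = 0.2047 x 0.01014 = 0.002076 mol, converting that many moles of HN3 to N3-.
Remaining n(HN3) = 0.0004062 mol; n(N3-) = 0.002076 mol.
By Henderson-Hasselbalch, pH = pKa + log([A^-]/[HA]) = 4.72 + log(0.002076/0.0004062) = 4.72 + (+0.71) = 5.43.

5.43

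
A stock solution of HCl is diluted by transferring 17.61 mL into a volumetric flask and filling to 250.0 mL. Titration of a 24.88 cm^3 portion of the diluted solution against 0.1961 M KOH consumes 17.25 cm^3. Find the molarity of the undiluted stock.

n(KOH) = 0.1961 x 0.01725 = 0.003383 mol.
n(HCl) in the aliquot = 0.003383 mol.
[diluted HCl] = 0.003383 / 0.02488 = 0.1360 M.
Dilution factor = 250.0/17.61 = 14.20, so [stock] = 0.1360 x 14.20 = 1.93 M.

1.93 M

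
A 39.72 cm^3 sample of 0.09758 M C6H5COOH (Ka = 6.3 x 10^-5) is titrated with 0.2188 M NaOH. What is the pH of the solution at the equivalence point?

n(C6H5COOH) = 0.09758 x 0.03972 = 0.003876 mol; V(NaOH) at equivalence = 0.003876/0.2188 = 0.01771 L.
At equivalence all the acid is converted to C6H5COO-; total volume = 0.03972 + 0.01771 = 0.05743 L, so [C6H5COO-] = 0.003876/0.05743 = 0.06748 M.
Kb = Kw/Ka = 1.0e-14 / 6.3 x 10^-5 = 1.59e-10.
[OH^-] = sqrt(Kb x [C6H5COO-]) = sqrt(1.59e-10 x 0.06748) = 3.27e-6 M.
pOH = 5.49, so pH = 14.00 - 5.49 = 8.51.

8.51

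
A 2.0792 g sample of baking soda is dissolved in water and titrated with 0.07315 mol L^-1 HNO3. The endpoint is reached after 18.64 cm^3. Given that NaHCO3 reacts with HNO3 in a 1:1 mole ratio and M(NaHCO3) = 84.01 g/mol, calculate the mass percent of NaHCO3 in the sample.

5.51%

n(HNO3) = 0.07315 x 0.01864 = 0.001364 mol.
n(NaHCO3) = 0.001364 / 1 = 0.001364 mol.
mass of NaHCO3 = 0.001364 x 84.01 = 0.1145 g.
% purity = 0.1145 / 2.0792 x 100 = 5.51%.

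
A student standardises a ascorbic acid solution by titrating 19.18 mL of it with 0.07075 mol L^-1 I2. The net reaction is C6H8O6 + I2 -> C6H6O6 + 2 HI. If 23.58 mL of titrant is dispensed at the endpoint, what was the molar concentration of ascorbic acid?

n(I2) = 0.07075 x 0.02358 = 0.001668 mol.
From the balanced equation, 1 mol I2 reacts with 1 mol ascorbic acid, so n(ascorbic acid) = 0.001668 x 1/1 = 0.001668 mol.
[ascorbic acid] = 0.001668 / 0.01918 L = 0.0870 M.

0.0870 M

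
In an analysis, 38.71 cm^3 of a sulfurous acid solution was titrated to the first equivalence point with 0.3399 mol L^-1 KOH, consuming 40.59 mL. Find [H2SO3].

n(KOH) = 0.3399 x 0.04059 = 0.01380 mol.
At the first equivalence point, 1 mol OH^- react per mol H2SO3, so n(H2SO3) = 0.01380 / 1 = 0.01380 mol.
[H2SO3] = 0.01380 / 0.03871 L = 0.356 M.

0.356 M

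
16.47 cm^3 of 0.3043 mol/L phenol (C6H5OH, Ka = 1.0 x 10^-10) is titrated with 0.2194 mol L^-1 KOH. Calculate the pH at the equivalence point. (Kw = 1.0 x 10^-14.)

11.55

n(C6H5OH) = 0.3043 x 0.01647 = 0.005012 mol; V(KOH) at equivalence = 0.005012/0.2194 = 0.02284 L.
At equivalence all the acid is converted to C6H5O-; total volume = 0.01647 + 0.02284 = 0.03931 L, so [C6H5O-] = 0.005012/0.03931 = 0.1275 M.
Kb = Kw/Ka = 1.0e-14 / 1.0 x 10^-10 = 0.000100.
[OH^-] = sqrt(Kb x [C6H5O-]) = sqrt(0.000100 x 0.1275) = 0.00357 M.
pOH = 2.45, so pH = 14.00 - 2.45 = 11.55.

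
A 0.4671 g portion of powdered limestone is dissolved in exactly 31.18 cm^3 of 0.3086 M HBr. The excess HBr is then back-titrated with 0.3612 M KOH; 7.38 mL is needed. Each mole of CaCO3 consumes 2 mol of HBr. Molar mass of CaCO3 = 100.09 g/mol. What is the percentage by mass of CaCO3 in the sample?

Total n(HBr) added = 0.3086 x 0.03118 = 0.009622 mol.
n(KOH) used = 0.3612 x 0.007380 = 0.002666 mol, which equals the excess n(HBr).
So n(HBr) consumed by the sample = 0.009622 - 0.002666 = 0.006956 mol.
n(CaCO3) = 0.006956 / 2 = 0.003478 mol.
mass CaCO3 = 0.003478 x 100.09 = 0.3481 g, so %CaCO3 = 0.3481/0.4671 x 100 = 74.5%.

74.5%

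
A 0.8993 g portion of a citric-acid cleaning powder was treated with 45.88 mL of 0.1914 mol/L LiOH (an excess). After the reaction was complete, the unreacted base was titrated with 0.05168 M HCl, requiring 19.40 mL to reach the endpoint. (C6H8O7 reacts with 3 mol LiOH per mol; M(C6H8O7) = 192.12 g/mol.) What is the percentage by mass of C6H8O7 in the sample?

Total n(LiOH) added = 0.1914 x 0.04588 = 0.008781 mol.
n(HCl) used = 0.05168 x 0.01940 = 0.001003 mol, which equals the excess n(LiOH).
So n(LiOH) consumed by the sample = 0.008781 - 0.001003 = 0.007779 mol.
n(C6H8O7) = 0.007779 / 3 = 0.002593 mol.
mass C6H8O7 = 0.002593 x 192.12 = 0.4982 g, so %C6H8O7 = 0.4982/0.8993 x 100 = 55.4%.

55.4%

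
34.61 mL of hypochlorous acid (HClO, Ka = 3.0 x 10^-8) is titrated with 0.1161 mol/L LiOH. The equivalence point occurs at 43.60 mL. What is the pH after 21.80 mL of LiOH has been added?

7.52

21.80 mL is exactly half the equivalence volume (43.60/2), i.e. the half-equivalence point.
There, n(HA) = n(A^-), so pH = pKa = -log(3.0 x 10^-8) = 7.52.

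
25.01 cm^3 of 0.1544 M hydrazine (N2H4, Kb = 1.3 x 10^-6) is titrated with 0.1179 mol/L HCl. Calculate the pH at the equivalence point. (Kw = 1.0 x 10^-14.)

4.64

n(N2H4) = 0.1544 x 0.02501 = 0.003862 mol; V(HCl) at equivalence = 0.003862/0.1179 = 0.03275 L.
At equivalence the base is fully converted to N2H5+; total volume = 0.05776 L, so [N2H5+] = 0.003862/0.05776 = 0.06685 M.
Ka(N2H5+) = Kw/Kb = 1.0e-14 / 1.3 x 10^-6 = 7.69e-9.
[H^+] = sqrt(Ka x [N2H5+]) = sqrt(7.69e-9 x 0.06685) = 2.27e-5 M.
pH = -log(2.27e-5) = 4.64.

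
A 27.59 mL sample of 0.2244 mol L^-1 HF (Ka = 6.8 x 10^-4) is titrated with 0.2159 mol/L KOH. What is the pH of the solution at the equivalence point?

8.10

n(HF) = 0.2244 x 0.02759 = 0.006191 mol; V(KOH) at equivalence = 0.006191/0.2159 = 0.02868 L.
At equivalence all the acid is converted to F-; total volume = 0.02759 + 0.02868 = 0.05627 L, so [F-] = 0.006191/0.05627 = 0.1100 M.
Kb = Kw/Ka = 1.0e-14 / 6.8 x 10^-4 = 1.47e-11.
[OH^-] = sqrt(Kb x [F-]) = sqrt(1.47e-11 x 0.1100) = 1.27e-6 M.
pOH = 5.90, so pH = 14.00 - 5.90 = 8.10.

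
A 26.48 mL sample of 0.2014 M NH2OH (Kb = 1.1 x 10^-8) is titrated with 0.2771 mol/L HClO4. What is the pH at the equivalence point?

3.49

n(NH2OH) = 0.2014 x 0.02648 = 0.005333 mol; V(HClO4) at equivalence = 0.005333/0.2771 = 0.01925 L.
At equivalence the base is fully converted to NH3OH+; total volume = 0.04573 L, so [NH3OH+] = 0.005333/0.04573 = 0.1166 M.
Ka(NH3OH+) = Kw/Kb = 1.0e-14 / 1.1 x 10^-8 = 9.09e-7.
[H^+] = sqrt(Ka x [NH3OH+]) = sqrt(9.09e-7 x 0.1166) = 0.000326 M.
pH = -log(0.000326) = 3.49.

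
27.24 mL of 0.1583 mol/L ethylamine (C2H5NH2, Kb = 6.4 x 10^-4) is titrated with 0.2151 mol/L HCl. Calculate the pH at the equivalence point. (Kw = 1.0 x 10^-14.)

5.92

n(C2H5NH2) = 0.1583 x 0.02724 = 0.004312 mol; V(HCl) at equivalence = 0.004312/0.2151 = 0.02005 L.
At equivalence the base is fully converted to C2H5NH3+; total volume = 0.04729 L, so [C2H5NH3+] = 0.004312/0.04729 = 0.09119 M.
Ka(C2H5NH3+) = Kw/Kb = 1.0e-14 / 6.4 x 10^-4 = 1.56e-11.
[H^+] = sqrt(Ka x [C2H5NH3+]) = sqrt(1.56e-11 x 0.09119) = 1.19e-6 M.
pH = -log(1.19e-6) = 5.92.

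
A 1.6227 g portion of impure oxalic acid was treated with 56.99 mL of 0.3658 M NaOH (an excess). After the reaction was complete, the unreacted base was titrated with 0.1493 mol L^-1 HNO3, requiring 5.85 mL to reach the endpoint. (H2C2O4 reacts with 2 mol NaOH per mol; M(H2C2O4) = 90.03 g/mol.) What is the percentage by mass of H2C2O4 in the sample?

Total n(NaOH) added = 0.3658 x 0.05699 = 0.02085 mol.
n(HNO3) used = 0.1493 x 0.005850 = 0.0008734 mol, which equals the excess n(NaOH).
So n(NaOH) consumed by the sample = 0.02085 - 0.0008734 = 0.01997 mol.
n(H2C2O4) = 0.01997 / 2 = 0.009987 mol.
mass H2C2O4 = 0.009987 x 90.03 = 0.8991 g, so %H2C2O4 = 0.8991/1.6227 x 100 = 55.4%.

55.4%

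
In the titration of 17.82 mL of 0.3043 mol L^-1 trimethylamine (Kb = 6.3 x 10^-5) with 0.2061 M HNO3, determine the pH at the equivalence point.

n((CH3)3N) = 0.3043 x 0.01782 = 0.005423 mol; V(HNO3) at equivalence = 0.005423/0.2061 = 0.02631 L.
At equivalence the base is fully converted to (CH3)3NH+; total volume = 0.04413 L, so [(CH3)3NH+] = 0.005423/0.04413 = 0.1229 M.
Ka((CH3)3NH+) = Kw/Kb = 1.0e-14 / 6.3 x 10^-5 = 1.59e-10.
[H^+] = sqrt(Ka x [(CH3)3NH+]) = sqrt(1.59e-10 x 0.1229) = 4.42e-6 M.
pH = -log(4.42e-6) = 5.35.

5.35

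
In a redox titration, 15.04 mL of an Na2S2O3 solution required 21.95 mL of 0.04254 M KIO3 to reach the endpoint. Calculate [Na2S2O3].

n(KIO3) = 0.04254 x 0.02195 = 0.0009338 mol.
From the balanced equation, 1 mol KIO3 reacts with 6 mol Na2S2O3, so n(Na2S2O3) = 0.0009338 x 6/1 = 0.005603 mol.
[Na2S2O3] = 0.005603 / 0.01504 L = 0.373 M.

0.373 M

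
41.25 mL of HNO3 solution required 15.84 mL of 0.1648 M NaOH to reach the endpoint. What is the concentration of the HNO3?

0.0633 M

n(NaOH) delivered = 0.1648 x 0.01584 = 0.002610 mol.
For a 1:1 reaction, n(HNO3) = 0.002610 mol.
[HNO3] = 0.002610 mol / 0.04125 L = 0.0633 M.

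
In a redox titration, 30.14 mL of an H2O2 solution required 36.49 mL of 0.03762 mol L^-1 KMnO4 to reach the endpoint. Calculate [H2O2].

n(KMnO4) = 0.03762 x 0.03649 = 0.001373 mol.
From the balanced equation, 2 mol KMnO4 reacts with 5 mol H2O2, so n(H2O2) = 0.001373 x 5/2 = 0.003432 mol.
[H2O2] = 0.003432 / 0.03014 L = 0.114 M.

0.114 M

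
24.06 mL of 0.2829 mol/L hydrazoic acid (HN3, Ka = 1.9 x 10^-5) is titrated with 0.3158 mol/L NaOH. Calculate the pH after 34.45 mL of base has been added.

12.84

n(acid) = 0.2829 x 0.02406 = 0.006807 mol; n(NaOH) added = 0.3158 x 0.03445 = 0.01088 mol.
Base is in excess by 0.01088 - 0.006807 = 0.004073 mol in a total volume of 0.05851 L.
[OH^-] = 0.004073/0.05851 = 0.06961 M, so pOH = 1.16 and pH = 14.00 - 1.16 = 12.84.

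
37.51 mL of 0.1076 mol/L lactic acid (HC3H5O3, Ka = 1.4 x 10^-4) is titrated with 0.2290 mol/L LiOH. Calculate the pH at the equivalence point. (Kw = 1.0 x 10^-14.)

8.36

n(HC3H5O3) = 0.1076 x 0.03751 = 0.004036 mol; V(LiOH) at equivalence = 0.004036/0.2290 = 0.01762 L.
At equivalence all the acid is converted to C3H5O3-; total volume = 0.03751 + 0.01762 = 0.05513 L, so [C3H5O3-] = 0.004036/0.05513 = 0.07320 M.
Kb = Kw/Ka = 1.0e-14 / 1.4 x 10^-4 = 7.14e-11.
[OH^-] = sqrt(Kb x [C3H5O3-]) = sqrt(7.14e-11 x 0.07320) = 2.29e-6 M.
pOH = 5.64, so pH = 14.00 - 5.64 = 8.36.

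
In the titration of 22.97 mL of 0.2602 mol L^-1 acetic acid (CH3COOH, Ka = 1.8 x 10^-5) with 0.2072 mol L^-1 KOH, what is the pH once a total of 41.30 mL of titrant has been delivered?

n(acid) = 0.2602 x 0.02297 = 0.005977 mol; n(KOH) added = 0.2072 x 0.04130 = 0.008557 mol.
Base is in excess by 0.008557 - 0.005977 = 0.002581 mol in a total volume of 0.06427 L.
[OH^-] = 0.002581/0.06427 = 0.04015 M, so pOH = 1.40 and pH = 14.00 - 1.40 = 12.60.

12.60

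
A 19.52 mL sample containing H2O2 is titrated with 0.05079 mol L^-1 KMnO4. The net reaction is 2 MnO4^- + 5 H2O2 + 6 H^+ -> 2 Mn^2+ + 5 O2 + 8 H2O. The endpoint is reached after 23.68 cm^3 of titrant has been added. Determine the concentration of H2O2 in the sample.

n(KMnO4) = 0.05079 x 0.02368 = 0.001203 mol.
From the balanced equation, 2 mol KMnO4 reacts with 5 mol H2O2, so n(H2O2) = 0.001203 x 5/2 = 0.003007 mol.
[H2O2] = 0.003007 / 0.01952 L = 0.154 M.

0.154 M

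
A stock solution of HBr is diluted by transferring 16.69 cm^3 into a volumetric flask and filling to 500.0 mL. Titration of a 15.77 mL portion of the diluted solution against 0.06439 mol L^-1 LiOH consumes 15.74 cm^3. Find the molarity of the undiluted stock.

1.93 M

n(LiOH) = 0.06439 x 0.01574 = 0.001013 mol.
n(HBr) in the aliquot = 0.001013 mol.
[diluted HBr] = 0.001013 / 0.01577 = 0.06427 M.
Dilution factor = 500.0/16.69 = 29.96, so [stock] = 0.06427 x 29.96 = 1.93 M.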